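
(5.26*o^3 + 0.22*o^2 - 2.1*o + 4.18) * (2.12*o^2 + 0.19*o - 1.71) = 11.1512*o^5 + 1.4658*o^4 - 13.4048*o^3 + 8.0864*o^2 + 4.3852*o - 7.1478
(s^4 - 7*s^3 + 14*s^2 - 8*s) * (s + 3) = s^5 - 4*s^4 - 7*s^3 + 34*s^2 - 24*s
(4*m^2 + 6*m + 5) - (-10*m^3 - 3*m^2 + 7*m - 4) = 10*m^3 + 7*m^2 - m + 9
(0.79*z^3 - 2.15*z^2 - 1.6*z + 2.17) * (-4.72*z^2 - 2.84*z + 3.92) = -3.7288*z^5 + 7.9044*z^4 + 16.7548*z^3 - 14.1264*z^2 - 12.4348*z + 8.5064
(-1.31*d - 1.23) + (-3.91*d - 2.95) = -5.22*d - 4.18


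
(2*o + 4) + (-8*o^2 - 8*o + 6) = -8*o^2 - 6*o + 10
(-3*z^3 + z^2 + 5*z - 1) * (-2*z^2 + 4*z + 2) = 6*z^5 - 14*z^4 - 12*z^3 + 24*z^2 + 6*z - 2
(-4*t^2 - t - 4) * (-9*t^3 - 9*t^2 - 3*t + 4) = 36*t^5 + 45*t^4 + 57*t^3 + 23*t^2 + 8*t - 16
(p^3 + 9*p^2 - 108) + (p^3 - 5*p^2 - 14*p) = 2*p^3 + 4*p^2 - 14*p - 108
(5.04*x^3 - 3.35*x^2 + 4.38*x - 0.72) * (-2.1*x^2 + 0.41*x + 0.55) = -10.584*x^5 + 9.1014*x^4 - 7.7995*x^3 + 1.4653*x^2 + 2.1138*x - 0.396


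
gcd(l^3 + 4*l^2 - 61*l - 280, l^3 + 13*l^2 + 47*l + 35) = l^2 + 12*l + 35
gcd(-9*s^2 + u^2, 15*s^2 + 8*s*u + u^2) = 3*s + u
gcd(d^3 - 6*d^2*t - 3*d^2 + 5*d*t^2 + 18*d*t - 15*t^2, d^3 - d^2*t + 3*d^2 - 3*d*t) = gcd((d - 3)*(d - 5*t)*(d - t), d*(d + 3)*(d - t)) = -d + t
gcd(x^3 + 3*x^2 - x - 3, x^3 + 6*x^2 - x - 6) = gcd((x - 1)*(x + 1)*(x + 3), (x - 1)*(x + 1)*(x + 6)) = x^2 - 1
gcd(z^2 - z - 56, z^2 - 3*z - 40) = z - 8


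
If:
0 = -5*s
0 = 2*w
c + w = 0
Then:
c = 0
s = 0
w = 0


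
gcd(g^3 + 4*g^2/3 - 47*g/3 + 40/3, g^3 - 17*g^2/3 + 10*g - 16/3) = g^2 - 11*g/3 + 8/3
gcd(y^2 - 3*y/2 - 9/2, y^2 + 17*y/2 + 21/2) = y + 3/2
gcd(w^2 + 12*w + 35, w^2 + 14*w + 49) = w + 7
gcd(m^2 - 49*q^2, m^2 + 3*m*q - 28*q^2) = m + 7*q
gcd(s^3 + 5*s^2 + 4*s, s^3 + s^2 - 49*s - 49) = s + 1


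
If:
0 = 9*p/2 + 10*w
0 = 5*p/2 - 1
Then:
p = 2/5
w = -9/50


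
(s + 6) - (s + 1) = 5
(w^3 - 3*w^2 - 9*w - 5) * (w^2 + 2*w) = w^5 - w^4 - 15*w^3 - 23*w^2 - 10*w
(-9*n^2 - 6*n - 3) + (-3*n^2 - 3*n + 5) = -12*n^2 - 9*n + 2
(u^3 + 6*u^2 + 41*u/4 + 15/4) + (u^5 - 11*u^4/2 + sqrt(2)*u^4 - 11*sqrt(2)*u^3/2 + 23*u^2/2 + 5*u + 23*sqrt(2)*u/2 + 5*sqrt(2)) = u^5 - 11*u^4/2 + sqrt(2)*u^4 - 11*sqrt(2)*u^3/2 + u^3 + 35*u^2/2 + 61*u/4 + 23*sqrt(2)*u/2 + 15/4 + 5*sqrt(2)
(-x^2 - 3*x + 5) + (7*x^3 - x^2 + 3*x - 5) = 7*x^3 - 2*x^2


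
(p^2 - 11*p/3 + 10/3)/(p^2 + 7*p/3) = (3*p^2 - 11*p + 10)/(p*(3*p + 7))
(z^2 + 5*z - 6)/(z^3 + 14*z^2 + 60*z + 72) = (z - 1)/(z^2 + 8*z + 12)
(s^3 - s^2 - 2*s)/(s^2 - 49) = s*(s^2 - s - 2)/(s^2 - 49)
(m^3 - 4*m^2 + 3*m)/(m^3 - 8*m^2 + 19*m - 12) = m/(m - 4)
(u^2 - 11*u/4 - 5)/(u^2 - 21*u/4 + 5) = (4*u + 5)/(4*u - 5)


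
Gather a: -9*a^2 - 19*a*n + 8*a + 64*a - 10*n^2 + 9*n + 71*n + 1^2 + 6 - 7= -9*a^2 + a*(72 - 19*n) - 10*n^2 + 80*n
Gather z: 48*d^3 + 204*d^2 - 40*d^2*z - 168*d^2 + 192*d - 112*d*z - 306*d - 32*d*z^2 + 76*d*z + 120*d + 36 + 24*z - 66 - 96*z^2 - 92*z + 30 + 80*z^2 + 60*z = 48*d^3 + 36*d^2 + 6*d + z^2*(-32*d - 16) + z*(-40*d^2 - 36*d - 8)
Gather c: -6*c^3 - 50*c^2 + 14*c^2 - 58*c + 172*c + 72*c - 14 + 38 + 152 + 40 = -6*c^3 - 36*c^2 + 186*c + 216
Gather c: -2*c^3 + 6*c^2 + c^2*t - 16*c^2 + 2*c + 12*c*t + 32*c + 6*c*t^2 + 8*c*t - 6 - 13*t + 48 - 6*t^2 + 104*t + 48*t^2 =-2*c^3 + c^2*(t - 10) + c*(6*t^2 + 20*t + 34) + 42*t^2 + 91*t + 42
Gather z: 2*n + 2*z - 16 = 2*n + 2*z - 16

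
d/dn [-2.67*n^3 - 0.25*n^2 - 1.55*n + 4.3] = -8.01*n^2 - 0.5*n - 1.55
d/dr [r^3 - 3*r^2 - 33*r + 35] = 3*r^2 - 6*r - 33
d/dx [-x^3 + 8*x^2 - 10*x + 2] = -3*x^2 + 16*x - 10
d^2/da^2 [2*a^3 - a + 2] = 12*a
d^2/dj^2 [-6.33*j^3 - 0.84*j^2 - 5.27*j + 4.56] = -37.98*j - 1.68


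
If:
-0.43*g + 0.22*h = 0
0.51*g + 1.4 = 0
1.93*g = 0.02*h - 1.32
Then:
No Solution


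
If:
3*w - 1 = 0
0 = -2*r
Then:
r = 0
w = 1/3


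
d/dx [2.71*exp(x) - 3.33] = 2.71*exp(x)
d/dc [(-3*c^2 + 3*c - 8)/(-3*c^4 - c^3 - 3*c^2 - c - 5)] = (-18*c^5 + 24*c^4 - 90*c^3 - 12*c^2 - 18*c - 23)/(9*c^8 + 6*c^7 + 19*c^6 + 12*c^5 + 41*c^4 + 16*c^3 + 31*c^2 + 10*c + 25)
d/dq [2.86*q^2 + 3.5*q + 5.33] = 5.72*q + 3.5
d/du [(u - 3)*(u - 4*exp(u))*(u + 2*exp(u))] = -2*u^2*exp(u) + 3*u^2 - 16*u*exp(2*u) + 2*u*exp(u) - 6*u + 40*exp(2*u) + 6*exp(u)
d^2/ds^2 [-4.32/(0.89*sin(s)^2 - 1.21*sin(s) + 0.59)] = (13.687488*sin(s)^4 - 13.956624*sin(s)^3 - 23.280048*sin(s)^2 + 30.997296*sin(s) - 8.11296)/(0.89*sin(s)^2 - 1.21*sin(s) + 0.59)^3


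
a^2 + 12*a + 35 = (a + 5)*(a + 7)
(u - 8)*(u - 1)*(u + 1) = u^3 - 8*u^2 - u + 8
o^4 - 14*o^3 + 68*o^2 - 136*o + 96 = (o - 6)*(o - 4)*(o - 2)^2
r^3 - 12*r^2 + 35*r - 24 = (r - 8)*(r - 3)*(r - 1)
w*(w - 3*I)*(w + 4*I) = w^3 + I*w^2 + 12*w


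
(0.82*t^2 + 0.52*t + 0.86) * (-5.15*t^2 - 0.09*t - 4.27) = -4.223*t^4 - 2.7518*t^3 - 7.9772*t^2 - 2.2978*t - 3.6722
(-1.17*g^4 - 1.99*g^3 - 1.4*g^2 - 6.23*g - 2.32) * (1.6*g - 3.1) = -1.872*g^5 + 0.443*g^4 + 3.929*g^3 - 5.628*g^2 + 15.601*g + 7.192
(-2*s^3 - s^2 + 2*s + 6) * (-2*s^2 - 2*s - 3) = 4*s^5 + 6*s^4 + 4*s^3 - 13*s^2 - 18*s - 18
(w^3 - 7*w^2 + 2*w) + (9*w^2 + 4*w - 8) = w^3 + 2*w^2 + 6*w - 8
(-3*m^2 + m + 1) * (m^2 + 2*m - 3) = -3*m^4 - 5*m^3 + 12*m^2 - m - 3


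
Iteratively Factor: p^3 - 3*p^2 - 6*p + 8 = (p - 4)*(p^2 + p - 2) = (p - 4)*(p + 2)*(p - 1)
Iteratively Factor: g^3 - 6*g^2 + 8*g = (g - 2)*(g^2 - 4*g) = g*(g - 2)*(g - 4)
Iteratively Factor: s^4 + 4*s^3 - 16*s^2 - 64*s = (s + 4)*(s^3 - 16*s) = (s + 4)^2*(s^2 - 4*s) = s*(s + 4)^2*(s - 4)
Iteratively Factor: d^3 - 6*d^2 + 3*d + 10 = (d - 2)*(d^2 - 4*d - 5) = (d - 2)*(d + 1)*(d - 5)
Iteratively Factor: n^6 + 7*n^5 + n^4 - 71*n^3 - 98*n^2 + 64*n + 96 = (n - 1)*(n^5 + 8*n^4 + 9*n^3 - 62*n^2 - 160*n - 96) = (n - 1)*(n + 1)*(n^4 + 7*n^3 + 2*n^2 - 64*n - 96) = (n - 1)*(n + 1)*(n + 2)*(n^3 + 5*n^2 - 8*n - 48) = (n - 1)*(n + 1)*(n + 2)*(n + 4)*(n^2 + n - 12) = (n - 3)*(n - 1)*(n + 1)*(n + 2)*(n + 4)*(n + 4)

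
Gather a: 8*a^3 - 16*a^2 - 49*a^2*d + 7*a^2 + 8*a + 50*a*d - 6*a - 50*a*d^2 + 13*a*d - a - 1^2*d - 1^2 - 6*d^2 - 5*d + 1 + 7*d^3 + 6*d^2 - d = 8*a^3 + a^2*(-49*d - 9) + a*(-50*d^2 + 63*d + 1) + 7*d^3 - 7*d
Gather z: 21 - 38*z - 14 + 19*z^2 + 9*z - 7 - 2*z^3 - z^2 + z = -2*z^3 + 18*z^2 - 28*z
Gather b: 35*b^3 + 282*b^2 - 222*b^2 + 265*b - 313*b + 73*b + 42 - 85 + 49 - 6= 35*b^3 + 60*b^2 + 25*b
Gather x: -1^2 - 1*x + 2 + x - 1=0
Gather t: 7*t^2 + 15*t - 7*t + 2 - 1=7*t^2 + 8*t + 1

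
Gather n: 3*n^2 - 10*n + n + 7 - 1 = 3*n^2 - 9*n + 6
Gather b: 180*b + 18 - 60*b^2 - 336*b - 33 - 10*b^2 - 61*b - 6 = -70*b^2 - 217*b - 21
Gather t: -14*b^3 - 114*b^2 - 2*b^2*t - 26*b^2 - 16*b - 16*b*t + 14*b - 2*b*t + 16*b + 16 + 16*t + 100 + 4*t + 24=-14*b^3 - 140*b^2 + 14*b + t*(-2*b^2 - 18*b + 20) + 140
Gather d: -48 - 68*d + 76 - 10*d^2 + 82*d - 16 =-10*d^2 + 14*d + 12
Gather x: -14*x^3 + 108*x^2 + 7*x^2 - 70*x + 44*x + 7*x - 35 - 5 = -14*x^3 + 115*x^2 - 19*x - 40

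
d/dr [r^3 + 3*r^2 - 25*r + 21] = 3*r^2 + 6*r - 25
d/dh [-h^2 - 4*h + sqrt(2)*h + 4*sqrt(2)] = -2*h - 4 + sqrt(2)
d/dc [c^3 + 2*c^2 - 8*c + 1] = 3*c^2 + 4*c - 8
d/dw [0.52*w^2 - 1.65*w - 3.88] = 1.04*w - 1.65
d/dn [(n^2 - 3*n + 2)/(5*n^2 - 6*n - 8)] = 9/(25*n^2 + 40*n + 16)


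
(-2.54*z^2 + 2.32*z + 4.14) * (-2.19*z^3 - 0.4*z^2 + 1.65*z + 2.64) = 5.5626*z^5 - 4.0648*z^4 - 14.1856*z^3 - 4.5336*z^2 + 12.9558*z + 10.9296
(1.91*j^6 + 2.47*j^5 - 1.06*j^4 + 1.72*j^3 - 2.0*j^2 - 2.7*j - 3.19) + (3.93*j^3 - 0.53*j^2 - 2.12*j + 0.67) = 1.91*j^6 + 2.47*j^5 - 1.06*j^4 + 5.65*j^3 - 2.53*j^2 - 4.82*j - 2.52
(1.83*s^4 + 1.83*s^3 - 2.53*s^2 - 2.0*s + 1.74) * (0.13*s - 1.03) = 0.2379*s^5 - 1.647*s^4 - 2.2138*s^3 + 2.3459*s^2 + 2.2862*s - 1.7922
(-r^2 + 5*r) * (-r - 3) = r^3 - 2*r^2 - 15*r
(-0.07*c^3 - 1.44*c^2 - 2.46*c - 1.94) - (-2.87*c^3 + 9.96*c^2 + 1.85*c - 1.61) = 2.8*c^3 - 11.4*c^2 - 4.31*c - 0.33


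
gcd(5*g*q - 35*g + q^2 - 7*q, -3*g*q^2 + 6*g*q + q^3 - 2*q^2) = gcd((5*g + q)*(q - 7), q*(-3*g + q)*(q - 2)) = 1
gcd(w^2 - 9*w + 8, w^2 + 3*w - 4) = w - 1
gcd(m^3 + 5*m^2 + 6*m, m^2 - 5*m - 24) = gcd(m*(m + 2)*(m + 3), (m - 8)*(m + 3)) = m + 3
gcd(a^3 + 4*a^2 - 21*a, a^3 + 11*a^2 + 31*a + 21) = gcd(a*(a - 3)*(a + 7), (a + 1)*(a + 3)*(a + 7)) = a + 7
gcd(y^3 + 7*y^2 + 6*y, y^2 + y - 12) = 1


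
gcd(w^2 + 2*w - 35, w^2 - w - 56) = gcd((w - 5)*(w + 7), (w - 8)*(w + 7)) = w + 7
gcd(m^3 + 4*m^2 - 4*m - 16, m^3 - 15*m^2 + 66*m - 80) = m - 2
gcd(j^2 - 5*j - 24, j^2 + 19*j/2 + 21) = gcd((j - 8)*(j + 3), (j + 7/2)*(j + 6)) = 1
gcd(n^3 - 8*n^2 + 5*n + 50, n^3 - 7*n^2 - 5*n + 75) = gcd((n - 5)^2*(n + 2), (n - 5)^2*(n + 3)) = n^2 - 10*n + 25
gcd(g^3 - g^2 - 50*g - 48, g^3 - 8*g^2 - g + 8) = g^2 - 7*g - 8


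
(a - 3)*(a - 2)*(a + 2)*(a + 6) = a^4 + 3*a^3 - 22*a^2 - 12*a + 72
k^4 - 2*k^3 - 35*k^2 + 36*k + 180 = (k - 6)*(k - 3)*(k + 2)*(k + 5)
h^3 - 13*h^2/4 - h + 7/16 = (h - 7/2)*(h - 1/4)*(h + 1/2)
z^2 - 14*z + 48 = (z - 8)*(z - 6)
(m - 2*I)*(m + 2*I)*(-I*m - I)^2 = -m^4 - 2*m^3 - 5*m^2 - 8*m - 4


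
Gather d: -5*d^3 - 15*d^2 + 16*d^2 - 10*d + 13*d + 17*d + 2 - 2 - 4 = -5*d^3 + d^2 + 20*d - 4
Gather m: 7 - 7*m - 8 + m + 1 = -6*m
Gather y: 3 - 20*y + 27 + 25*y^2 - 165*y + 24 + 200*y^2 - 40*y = 225*y^2 - 225*y + 54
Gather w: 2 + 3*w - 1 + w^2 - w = w^2 + 2*w + 1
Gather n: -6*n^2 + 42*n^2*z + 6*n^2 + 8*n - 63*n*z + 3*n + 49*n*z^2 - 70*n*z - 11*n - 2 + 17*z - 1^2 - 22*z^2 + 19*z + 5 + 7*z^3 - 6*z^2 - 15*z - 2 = 42*n^2*z + n*(49*z^2 - 133*z) + 7*z^3 - 28*z^2 + 21*z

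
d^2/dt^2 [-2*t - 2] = 0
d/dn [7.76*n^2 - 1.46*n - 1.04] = 15.52*n - 1.46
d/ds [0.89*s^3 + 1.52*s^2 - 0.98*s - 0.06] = 2.67*s^2 + 3.04*s - 0.98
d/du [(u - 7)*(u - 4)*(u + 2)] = 3*u^2 - 18*u + 6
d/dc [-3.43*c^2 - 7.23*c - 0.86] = -6.86*c - 7.23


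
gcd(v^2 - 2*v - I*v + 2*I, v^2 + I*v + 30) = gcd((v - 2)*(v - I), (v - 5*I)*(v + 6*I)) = 1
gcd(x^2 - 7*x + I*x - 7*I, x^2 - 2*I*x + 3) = x + I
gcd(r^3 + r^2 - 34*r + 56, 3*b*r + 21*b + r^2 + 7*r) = r + 7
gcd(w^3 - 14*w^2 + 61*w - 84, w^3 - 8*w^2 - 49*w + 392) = w - 7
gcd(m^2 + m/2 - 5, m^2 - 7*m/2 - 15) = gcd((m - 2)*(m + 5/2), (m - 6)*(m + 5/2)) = m + 5/2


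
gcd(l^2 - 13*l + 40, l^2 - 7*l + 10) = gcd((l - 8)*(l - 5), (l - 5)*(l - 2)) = l - 5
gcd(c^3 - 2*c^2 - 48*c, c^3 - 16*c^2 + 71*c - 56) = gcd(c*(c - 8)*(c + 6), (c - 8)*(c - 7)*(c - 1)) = c - 8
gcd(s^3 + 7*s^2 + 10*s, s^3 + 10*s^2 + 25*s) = s^2 + 5*s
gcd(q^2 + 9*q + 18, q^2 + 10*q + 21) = q + 3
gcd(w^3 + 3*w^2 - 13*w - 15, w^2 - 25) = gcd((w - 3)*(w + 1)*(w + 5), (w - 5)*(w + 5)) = w + 5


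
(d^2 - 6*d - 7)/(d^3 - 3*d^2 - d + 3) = (d - 7)/(d^2 - 4*d + 3)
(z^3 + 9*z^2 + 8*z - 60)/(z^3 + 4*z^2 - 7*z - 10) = (z + 6)/(z + 1)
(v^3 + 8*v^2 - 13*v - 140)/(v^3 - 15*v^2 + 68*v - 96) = (v^2 + 12*v + 35)/(v^2 - 11*v + 24)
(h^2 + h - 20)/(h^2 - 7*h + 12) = (h + 5)/(h - 3)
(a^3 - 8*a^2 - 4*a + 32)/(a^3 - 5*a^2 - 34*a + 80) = (a + 2)/(a + 5)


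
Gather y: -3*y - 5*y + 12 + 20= 32 - 8*y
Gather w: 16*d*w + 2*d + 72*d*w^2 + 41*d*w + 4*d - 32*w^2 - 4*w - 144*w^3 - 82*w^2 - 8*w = 6*d - 144*w^3 + w^2*(72*d - 114) + w*(57*d - 12)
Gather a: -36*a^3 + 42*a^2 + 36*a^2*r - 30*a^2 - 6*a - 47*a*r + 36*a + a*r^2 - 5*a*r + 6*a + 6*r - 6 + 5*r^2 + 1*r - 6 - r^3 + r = -36*a^3 + a^2*(36*r + 12) + a*(r^2 - 52*r + 36) - r^3 + 5*r^2 + 8*r - 12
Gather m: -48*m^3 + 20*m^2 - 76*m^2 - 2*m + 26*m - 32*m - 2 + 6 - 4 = -48*m^3 - 56*m^2 - 8*m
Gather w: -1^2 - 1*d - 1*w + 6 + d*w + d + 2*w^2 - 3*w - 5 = 2*w^2 + w*(d - 4)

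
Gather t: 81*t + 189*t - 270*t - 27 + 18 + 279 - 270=0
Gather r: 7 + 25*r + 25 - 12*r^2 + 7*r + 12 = -12*r^2 + 32*r + 44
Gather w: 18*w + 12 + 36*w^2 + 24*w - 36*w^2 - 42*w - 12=0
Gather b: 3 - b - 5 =-b - 2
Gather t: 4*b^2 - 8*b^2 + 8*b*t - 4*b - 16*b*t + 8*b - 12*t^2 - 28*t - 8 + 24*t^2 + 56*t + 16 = -4*b^2 + 4*b + 12*t^2 + t*(28 - 8*b) + 8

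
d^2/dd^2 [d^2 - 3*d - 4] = 2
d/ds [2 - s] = -1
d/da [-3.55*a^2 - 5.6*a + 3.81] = -7.1*a - 5.6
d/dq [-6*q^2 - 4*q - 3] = -12*q - 4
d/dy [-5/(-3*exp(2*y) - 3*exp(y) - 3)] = 5*(-2*exp(y) - 1)*exp(y)/(3*(exp(2*y) + exp(y) + 1)^2)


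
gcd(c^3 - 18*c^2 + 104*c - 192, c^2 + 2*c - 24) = c - 4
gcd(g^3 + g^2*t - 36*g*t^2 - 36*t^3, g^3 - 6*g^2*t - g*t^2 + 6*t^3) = -g^2 + 5*g*t + 6*t^2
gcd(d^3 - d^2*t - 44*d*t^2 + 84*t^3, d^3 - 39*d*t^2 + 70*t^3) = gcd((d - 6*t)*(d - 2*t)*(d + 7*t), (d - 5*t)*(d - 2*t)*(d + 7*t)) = -d^2 - 5*d*t + 14*t^2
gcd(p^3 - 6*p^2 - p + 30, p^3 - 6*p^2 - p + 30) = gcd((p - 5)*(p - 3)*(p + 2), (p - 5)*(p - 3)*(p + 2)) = p^3 - 6*p^2 - p + 30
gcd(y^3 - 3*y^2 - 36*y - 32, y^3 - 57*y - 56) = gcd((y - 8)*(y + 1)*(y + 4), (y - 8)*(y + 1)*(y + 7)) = y^2 - 7*y - 8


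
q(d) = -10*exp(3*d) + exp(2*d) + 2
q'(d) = -30*exp(3*d) + 2*exp(2*d)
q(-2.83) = 2.00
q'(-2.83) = 0.00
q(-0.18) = -3.13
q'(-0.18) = -16.09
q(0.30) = -20.77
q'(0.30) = -70.14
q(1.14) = -293.92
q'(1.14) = -897.53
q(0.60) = -55.18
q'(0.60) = -174.85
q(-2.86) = 2.00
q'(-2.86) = 0.00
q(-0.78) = 1.25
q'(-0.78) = -2.47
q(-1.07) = 1.71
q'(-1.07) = -0.98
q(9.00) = -5320416746046.85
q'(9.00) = -15961315898115.68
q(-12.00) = 2.00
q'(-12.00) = 0.00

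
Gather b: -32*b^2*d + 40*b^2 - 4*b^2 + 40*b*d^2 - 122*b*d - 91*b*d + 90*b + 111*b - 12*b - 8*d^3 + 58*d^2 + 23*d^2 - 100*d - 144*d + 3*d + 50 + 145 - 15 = b^2*(36 - 32*d) + b*(40*d^2 - 213*d + 189) - 8*d^3 + 81*d^2 - 241*d + 180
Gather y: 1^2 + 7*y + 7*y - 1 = 14*y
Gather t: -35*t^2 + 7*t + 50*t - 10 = -35*t^2 + 57*t - 10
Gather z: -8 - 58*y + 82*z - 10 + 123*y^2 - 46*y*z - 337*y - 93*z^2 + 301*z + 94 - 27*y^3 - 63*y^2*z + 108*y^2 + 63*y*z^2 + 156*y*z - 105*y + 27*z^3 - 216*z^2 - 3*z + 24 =-27*y^3 + 231*y^2 - 500*y + 27*z^3 + z^2*(63*y - 309) + z*(-63*y^2 + 110*y + 380) + 100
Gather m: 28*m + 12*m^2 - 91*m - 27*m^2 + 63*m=-15*m^2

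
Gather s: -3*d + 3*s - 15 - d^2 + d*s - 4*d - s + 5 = -d^2 - 7*d + s*(d + 2) - 10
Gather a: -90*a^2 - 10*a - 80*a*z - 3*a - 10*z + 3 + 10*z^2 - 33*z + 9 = -90*a^2 + a*(-80*z - 13) + 10*z^2 - 43*z + 12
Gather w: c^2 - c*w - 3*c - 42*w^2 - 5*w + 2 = c^2 - 3*c - 42*w^2 + w*(-c - 5) + 2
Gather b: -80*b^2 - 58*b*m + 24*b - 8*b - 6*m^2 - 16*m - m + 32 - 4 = -80*b^2 + b*(16 - 58*m) - 6*m^2 - 17*m + 28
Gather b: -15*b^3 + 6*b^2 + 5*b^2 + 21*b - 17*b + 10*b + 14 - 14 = -15*b^3 + 11*b^2 + 14*b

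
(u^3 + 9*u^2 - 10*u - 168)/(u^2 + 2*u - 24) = u + 7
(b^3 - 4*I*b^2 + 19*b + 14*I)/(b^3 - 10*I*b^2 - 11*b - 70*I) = (b + I)/(b - 5*I)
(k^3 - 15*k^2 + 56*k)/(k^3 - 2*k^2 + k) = (k^2 - 15*k + 56)/(k^2 - 2*k + 1)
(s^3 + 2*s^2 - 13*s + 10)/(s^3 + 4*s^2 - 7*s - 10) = (s - 1)/(s + 1)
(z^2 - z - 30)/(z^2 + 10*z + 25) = (z - 6)/(z + 5)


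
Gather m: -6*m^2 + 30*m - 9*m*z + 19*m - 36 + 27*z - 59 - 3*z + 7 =-6*m^2 + m*(49 - 9*z) + 24*z - 88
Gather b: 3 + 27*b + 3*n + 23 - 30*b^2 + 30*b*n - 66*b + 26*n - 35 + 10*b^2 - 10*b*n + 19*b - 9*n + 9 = -20*b^2 + b*(20*n - 20) + 20*n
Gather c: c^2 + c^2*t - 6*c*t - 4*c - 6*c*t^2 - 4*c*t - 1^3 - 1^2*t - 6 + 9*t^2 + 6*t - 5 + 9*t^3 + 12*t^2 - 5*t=c^2*(t + 1) + c*(-6*t^2 - 10*t - 4) + 9*t^3 + 21*t^2 - 12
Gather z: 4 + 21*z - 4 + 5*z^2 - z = 5*z^2 + 20*z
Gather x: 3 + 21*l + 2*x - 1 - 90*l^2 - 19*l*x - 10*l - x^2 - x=-90*l^2 + 11*l - x^2 + x*(1 - 19*l) + 2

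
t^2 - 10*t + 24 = (t - 6)*(t - 4)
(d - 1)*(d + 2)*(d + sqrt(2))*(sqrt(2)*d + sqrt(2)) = sqrt(2)*d^4 + 2*d^3 + 2*sqrt(2)*d^3 - sqrt(2)*d^2 + 4*d^2 - 2*sqrt(2)*d - 2*d - 4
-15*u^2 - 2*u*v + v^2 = (-5*u + v)*(3*u + v)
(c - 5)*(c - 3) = c^2 - 8*c + 15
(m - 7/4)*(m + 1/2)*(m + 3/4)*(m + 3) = m^4 + 5*m^3/2 - 53*m^2/16 - 195*m/32 - 63/32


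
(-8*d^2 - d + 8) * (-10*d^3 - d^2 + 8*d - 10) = 80*d^5 + 18*d^4 - 143*d^3 + 64*d^2 + 74*d - 80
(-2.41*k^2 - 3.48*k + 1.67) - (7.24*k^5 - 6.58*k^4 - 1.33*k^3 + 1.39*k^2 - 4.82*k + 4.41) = -7.24*k^5 + 6.58*k^4 + 1.33*k^3 - 3.8*k^2 + 1.34*k - 2.74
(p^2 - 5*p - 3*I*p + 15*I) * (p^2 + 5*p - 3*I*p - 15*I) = p^4 - 6*I*p^3 - 34*p^2 + 150*I*p + 225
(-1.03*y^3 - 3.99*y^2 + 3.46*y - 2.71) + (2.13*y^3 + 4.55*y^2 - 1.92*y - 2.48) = 1.1*y^3 + 0.56*y^2 + 1.54*y - 5.19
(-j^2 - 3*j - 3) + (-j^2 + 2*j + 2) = -2*j^2 - j - 1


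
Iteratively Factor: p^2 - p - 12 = (p + 3)*(p - 4)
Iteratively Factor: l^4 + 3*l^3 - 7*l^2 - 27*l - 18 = (l + 3)*(l^3 - 7*l - 6) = (l - 3)*(l + 3)*(l^2 + 3*l + 2) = (l - 3)*(l + 1)*(l + 3)*(l + 2)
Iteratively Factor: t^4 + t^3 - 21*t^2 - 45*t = (t - 5)*(t^3 + 6*t^2 + 9*t) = (t - 5)*(t + 3)*(t^2 + 3*t) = (t - 5)*(t + 3)^2*(t)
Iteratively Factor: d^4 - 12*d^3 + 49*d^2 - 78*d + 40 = (d - 2)*(d^3 - 10*d^2 + 29*d - 20) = (d - 5)*(d - 2)*(d^2 - 5*d + 4) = (d - 5)*(d - 4)*(d - 2)*(d - 1)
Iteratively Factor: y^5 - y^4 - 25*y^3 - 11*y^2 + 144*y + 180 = (y - 5)*(y^4 + 4*y^3 - 5*y^2 - 36*y - 36) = (y - 5)*(y + 3)*(y^3 + y^2 - 8*y - 12) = (y - 5)*(y + 2)*(y + 3)*(y^2 - y - 6) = (y - 5)*(y - 3)*(y + 2)*(y + 3)*(y + 2)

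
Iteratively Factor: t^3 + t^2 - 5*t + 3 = (t + 3)*(t^2 - 2*t + 1) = (t - 1)*(t + 3)*(t - 1)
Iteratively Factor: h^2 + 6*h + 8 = (h + 2)*(h + 4)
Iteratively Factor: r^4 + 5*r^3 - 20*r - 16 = (r + 4)*(r^3 + r^2 - 4*r - 4) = (r + 2)*(r + 4)*(r^2 - r - 2) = (r - 2)*(r + 2)*(r + 4)*(r + 1)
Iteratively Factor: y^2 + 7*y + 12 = (y + 3)*(y + 4)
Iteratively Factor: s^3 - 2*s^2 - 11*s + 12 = (s - 1)*(s^2 - s - 12) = (s - 1)*(s + 3)*(s - 4)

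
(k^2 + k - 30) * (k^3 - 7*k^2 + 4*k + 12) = k^5 - 6*k^4 - 33*k^3 + 226*k^2 - 108*k - 360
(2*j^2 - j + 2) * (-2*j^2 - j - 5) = -4*j^4 - 13*j^2 + 3*j - 10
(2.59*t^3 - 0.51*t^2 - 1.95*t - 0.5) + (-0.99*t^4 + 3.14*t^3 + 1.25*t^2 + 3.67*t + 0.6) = -0.99*t^4 + 5.73*t^3 + 0.74*t^2 + 1.72*t + 0.1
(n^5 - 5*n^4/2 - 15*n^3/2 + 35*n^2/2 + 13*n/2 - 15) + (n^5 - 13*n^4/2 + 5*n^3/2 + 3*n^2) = 2*n^5 - 9*n^4 - 5*n^3 + 41*n^2/2 + 13*n/2 - 15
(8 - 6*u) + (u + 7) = 15 - 5*u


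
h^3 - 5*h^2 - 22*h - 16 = (h - 8)*(h + 1)*(h + 2)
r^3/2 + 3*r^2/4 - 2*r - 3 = (r/2 + 1)*(r - 2)*(r + 3/2)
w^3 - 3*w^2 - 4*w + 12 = (w - 3)*(w - 2)*(w + 2)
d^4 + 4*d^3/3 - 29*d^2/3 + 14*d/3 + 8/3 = (d - 2)*(d - 1)*(d + 1/3)*(d + 4)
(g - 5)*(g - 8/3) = g^2 - 23*g/3 + 40/3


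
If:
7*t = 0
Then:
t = 0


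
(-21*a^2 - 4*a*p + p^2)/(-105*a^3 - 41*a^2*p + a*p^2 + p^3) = 1/(5*a + p)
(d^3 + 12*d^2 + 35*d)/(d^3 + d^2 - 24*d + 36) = d*(d^2 + 12*d + 35)/(d^3 + d^2 - 24*d + 36)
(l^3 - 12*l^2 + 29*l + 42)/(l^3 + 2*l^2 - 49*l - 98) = (l^2 - 5*l - 6)/(l^2 + 9*l + 14)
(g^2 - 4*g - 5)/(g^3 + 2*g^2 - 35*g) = (g + 1)/(g*(g + 7))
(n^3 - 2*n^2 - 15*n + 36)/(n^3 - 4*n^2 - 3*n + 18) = (n + 4)/(n + 2)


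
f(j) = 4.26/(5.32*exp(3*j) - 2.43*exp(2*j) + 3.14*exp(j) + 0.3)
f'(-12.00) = 0.00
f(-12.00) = 14.20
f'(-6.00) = -0.35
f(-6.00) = 13.84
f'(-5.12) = -0.78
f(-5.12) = 13.37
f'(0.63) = -0.37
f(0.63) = 0.13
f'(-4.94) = -0.91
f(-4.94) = 13.22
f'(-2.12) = -3.36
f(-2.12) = 6.54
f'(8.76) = -0.00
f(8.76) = 0.00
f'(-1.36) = -3.00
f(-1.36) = 4.11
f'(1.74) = -0.01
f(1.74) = 0.00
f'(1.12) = -0.09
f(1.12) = 0.03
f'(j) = 4.26*(-15.96*exp(3*j) + 4.86*exp(2*j) - 3.14*exp(j))/(5.32*exp(3*j) - 2.43*exp(2*j) + 3.14*exp(j) + 0.3)^2 = (-67.9896*exp(2*j) + 20.7036*exp(j) - 13.3764)*exp(j)/(5.32*exp(3*j) - 2.43*exp(2*j) + 3.14*exp(j) + 0.3)^2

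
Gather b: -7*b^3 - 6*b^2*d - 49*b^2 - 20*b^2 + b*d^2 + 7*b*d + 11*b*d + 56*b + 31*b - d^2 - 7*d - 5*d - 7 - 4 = -7*b^3 + b^2*(-6*d - 69) + b*(d^2 + 18*d + 87) - d^2 - 12*d - 11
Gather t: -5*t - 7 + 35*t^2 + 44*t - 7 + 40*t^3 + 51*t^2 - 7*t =40*t^3 + 86*t^2 + 32*t - 14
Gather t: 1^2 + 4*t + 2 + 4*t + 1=8*t + 4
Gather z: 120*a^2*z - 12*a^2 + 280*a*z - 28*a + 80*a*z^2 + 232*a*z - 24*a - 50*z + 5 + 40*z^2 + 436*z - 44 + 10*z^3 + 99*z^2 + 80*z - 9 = -12*a^2 - 52*a + 10*z^3 + z^2*(80*a + 139) + z*(120*a^2 + 512*a + 466) - 48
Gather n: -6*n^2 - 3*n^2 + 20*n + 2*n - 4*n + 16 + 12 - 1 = -9*n^2 + 18*n + 27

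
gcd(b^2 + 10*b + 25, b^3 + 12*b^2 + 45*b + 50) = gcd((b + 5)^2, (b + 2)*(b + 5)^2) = b^2 + 10*b + 25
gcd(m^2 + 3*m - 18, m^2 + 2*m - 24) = m + 6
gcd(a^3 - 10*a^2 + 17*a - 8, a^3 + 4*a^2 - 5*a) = a - 1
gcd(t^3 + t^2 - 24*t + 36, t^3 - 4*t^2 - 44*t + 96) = t^2 + 4*t - 12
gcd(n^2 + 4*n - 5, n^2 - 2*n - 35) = n + 5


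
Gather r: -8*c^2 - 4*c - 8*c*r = -8*c^2 - 8*c*r - 4*c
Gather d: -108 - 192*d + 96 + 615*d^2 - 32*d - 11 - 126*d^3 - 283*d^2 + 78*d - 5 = -126*d^3 + 332*d^2 - 146*d - 28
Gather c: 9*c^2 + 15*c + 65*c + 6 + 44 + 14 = 9*c^2 + 80*c + 64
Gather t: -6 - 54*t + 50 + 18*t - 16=28 - 36*t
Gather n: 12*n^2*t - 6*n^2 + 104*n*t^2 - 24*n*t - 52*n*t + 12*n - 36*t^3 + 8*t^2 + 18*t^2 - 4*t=n^2*(12*t - 6) + n*(104*t^2 - 76*t + 12) - 36*t^3 + 26*t^2 - 4*t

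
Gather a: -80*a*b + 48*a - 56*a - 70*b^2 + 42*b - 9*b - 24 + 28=a*(-80*b - 8) - 70*b^2 + 33*b + 4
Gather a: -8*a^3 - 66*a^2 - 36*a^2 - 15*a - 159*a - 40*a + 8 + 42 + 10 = -8*a^3 - 102*a^2 - 214*a + 60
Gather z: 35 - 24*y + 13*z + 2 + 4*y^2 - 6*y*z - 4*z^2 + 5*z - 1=4*y^2 - 24*y - 4*z^2 + z*(18 - 6*y) + 36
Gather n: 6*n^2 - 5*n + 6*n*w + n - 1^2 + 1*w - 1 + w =6*n^2 + n*(6*w - 4) + 2*w - 2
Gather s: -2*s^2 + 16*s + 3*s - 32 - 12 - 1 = -2*s^2 + 19*s - 45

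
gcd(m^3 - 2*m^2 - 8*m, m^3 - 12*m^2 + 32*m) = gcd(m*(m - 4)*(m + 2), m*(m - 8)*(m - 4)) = m^2 - 4*m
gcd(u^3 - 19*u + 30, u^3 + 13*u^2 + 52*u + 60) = u + 5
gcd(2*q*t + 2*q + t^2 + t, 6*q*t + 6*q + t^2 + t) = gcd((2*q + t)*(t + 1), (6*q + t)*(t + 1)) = t + 1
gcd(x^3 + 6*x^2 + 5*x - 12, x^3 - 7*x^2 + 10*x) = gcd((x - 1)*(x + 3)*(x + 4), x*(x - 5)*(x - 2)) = 1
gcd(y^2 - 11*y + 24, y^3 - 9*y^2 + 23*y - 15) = y - 3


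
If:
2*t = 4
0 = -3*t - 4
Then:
No Solution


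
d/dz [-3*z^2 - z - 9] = -6*z - 1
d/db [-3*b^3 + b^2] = b*(2 - 9*b)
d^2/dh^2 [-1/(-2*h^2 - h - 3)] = 2*(-4*h^2 - 2*h + (4*h + 1)^2 - 6)/(2*h^2 + h + 3)^3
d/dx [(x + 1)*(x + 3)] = 2*x + 4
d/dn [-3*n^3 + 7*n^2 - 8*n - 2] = -9*n^2 + 14*n - 8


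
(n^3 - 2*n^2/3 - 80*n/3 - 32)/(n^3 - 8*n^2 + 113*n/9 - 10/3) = 3*(3*n^2 + 16*n + 16)/(9*n^2 - 18*n + 5)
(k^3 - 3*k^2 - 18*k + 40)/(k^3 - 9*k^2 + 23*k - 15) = (k^2 + 2*k - 8)/(k^2 - 4*k + 3)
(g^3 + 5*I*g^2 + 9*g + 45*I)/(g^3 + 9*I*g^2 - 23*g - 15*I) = (g - 3*I)/(g + I)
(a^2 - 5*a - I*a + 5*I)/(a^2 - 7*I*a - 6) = (a - 5)/(a - 6*I)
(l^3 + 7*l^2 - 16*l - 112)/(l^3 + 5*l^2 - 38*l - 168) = (l - 4)/(l - 6)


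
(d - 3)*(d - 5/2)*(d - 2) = d^3 - 15*d^2/2 + 37*d/2 - 15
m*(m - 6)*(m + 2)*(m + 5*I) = m^4 - 4*m^3 + 5*I*m^3 - 12*m^2 - 20*I*m^2 - 60*I*m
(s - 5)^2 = s^2 - 10*s + 25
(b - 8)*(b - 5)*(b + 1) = b^3 - 12*b^2 + 27*b + 40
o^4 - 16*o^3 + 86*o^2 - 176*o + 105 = (o - 7)*(o - 5)*(o - 3)*(o - 1)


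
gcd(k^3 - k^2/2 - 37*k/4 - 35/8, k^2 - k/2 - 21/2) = k - 7/2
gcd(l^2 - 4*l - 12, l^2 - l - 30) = l - 6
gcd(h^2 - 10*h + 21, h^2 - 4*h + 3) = h - 3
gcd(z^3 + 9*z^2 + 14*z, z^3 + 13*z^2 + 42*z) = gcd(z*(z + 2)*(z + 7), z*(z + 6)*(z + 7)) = z^2 + 7*z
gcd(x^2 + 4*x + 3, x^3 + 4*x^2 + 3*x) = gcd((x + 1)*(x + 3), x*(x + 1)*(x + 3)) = x^2 + 4*x + 3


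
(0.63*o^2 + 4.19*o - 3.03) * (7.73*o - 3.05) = 4.8699*o^3 + 30.4672*o^2 - 36.2014*o + 9.2415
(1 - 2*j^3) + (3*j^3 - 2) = j^3 - 1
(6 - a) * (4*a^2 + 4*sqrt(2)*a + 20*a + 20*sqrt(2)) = -4*a^3 - 4*sqrt(2)*a^2 + 4*a^2 + 4*sqrt(2)*a + 120*a + 120*sqrt(2)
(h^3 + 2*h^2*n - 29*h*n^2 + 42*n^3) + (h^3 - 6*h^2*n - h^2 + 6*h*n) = 2*h^3 - 4*h^2*n - h^2 - 29*h*n^2 + 6*h*n + 42*n^3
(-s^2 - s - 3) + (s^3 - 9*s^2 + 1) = s^3 - 10*s^2 - s - 2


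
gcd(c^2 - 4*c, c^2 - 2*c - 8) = c - 4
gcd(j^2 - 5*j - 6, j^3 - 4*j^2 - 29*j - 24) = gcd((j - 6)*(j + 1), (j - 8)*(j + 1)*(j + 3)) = j + 1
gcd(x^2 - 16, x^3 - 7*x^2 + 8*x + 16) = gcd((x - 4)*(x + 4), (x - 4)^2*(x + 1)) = x - 4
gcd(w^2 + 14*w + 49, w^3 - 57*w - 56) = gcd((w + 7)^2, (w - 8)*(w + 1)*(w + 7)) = w + 7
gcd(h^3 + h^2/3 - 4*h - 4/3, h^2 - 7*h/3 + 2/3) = h - 2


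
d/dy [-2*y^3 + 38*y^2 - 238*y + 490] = -6*y^2 + 76*y - 238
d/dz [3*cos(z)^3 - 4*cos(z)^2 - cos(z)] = (-9*cos(z)^2 + 8*cos(z) + 1)*sin(z)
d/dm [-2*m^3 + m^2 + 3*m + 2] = -6*m^2 + 2*m + 3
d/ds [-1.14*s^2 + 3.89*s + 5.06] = 3.89 - 2.28*s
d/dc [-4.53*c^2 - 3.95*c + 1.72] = -9.06*c - 3.95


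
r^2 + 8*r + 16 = (r + 4)^2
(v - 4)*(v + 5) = v^2 + v - 20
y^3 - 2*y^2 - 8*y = y*(y - 4)*(y + 2)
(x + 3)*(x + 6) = x^2 + 9*x + 18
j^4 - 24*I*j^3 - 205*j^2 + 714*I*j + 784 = (j - 8*I)*(j - 7*I)^2*(j - 2*I)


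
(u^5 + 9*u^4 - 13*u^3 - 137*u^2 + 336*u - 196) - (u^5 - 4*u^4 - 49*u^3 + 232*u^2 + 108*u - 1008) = 13*u^4 + 36*u^3 - 369*u^2 + 228*u + 812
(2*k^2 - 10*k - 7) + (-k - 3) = 2*k^2 - 11*k - 10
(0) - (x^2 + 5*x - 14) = -x^2 - 5*x + 14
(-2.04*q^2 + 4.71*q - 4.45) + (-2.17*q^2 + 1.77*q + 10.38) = -4.21*q^2 + 6.48*q + 5.93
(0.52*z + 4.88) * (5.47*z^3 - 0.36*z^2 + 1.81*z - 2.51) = 2.8444*z^4 + 26.5064*z^3 - 0.8156*z^2 + 7.5276*z - 12.2488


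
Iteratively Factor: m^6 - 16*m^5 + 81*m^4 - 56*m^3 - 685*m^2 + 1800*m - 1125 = (m - 3)*(m^5 - 13*m^4 + 42*m^3 + 70*m^2 - 475*m + 375) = (m - 5)*(m - 3)*(m^4 - 8*m^3 + 2*m^2 + 80*m - 75) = (m - 5)*(m - 3)*(m - 1)*(m^3 - 7*m^2 - 5*m + 75) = (m - 5)^2*(m - 3)*(m - 1)*(m^2 - 2*m - 15) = (m - 5)^2*(m - 3)*(m - 1)*(m + 3)*(m - 5)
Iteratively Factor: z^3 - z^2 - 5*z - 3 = (z + 1)*(z^2 - 2*z - 3) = (z - 3)*(z + 1)*(z + 1)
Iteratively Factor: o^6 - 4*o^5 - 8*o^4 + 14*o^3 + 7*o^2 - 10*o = (o - 1)*(o^5 - 3*o^4 - 11*o^3 + 3*o^2 + 10*o) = (o - 1)*(o + 1)*(o^4 - 4*o^3 - 7*o^2 + 10*o) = o*(o - 1)*(o + 1)*(o^3 - 4*o^2 - 7*o + 10) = o*(o - 1)*(o + 1)*(o + 2)*(o^2 - 6*o + 5) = o*(o - 1)^2*(o + 1)*(o + 2)*(o - 5)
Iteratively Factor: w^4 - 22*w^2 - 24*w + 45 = (w + 3)*(w^3 - 3*w^2 - 13*w + 15) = (w - 5)*(w + 3)*(w^2 + 2*w - 3) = (w - 5)*(w + 3)^2*(w - 1)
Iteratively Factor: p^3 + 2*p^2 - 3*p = (p + 3)*(p^2 - p) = (p - 1)*(p + 3)*(p)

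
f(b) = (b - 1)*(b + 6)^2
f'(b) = (b - 1)*(2*b + 12) + (b + 6)^2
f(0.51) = -20.77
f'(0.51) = 36.00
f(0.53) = -20.04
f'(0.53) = 36.50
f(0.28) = -28.40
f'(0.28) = 30.40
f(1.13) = 6.61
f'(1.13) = 52.69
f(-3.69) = -25.03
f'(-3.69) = -16.33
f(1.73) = 43.62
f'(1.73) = 71.04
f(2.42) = 100.67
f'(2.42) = 94.81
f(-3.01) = -35.85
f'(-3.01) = -15.04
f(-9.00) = -90.00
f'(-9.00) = 69.00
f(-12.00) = -468.00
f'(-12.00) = 192.00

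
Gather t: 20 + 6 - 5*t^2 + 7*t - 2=-5*t^2 + 7*t + 24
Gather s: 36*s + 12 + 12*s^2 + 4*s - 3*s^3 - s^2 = -3*s^3 + 11*s^2 + 40*s + 12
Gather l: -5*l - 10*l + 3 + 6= 9 - 15*l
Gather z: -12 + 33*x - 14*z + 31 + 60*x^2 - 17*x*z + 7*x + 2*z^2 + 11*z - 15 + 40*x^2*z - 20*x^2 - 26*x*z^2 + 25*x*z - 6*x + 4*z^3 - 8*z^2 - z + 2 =40*x^2 + 34*x + 4*z^3 + z^2*(-26*x - 6) + z*(40*x^2 + 8*x - 4) + 6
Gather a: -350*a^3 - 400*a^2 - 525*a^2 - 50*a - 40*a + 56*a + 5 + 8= -350*a^3 - 925*a^2 - 34*a + 13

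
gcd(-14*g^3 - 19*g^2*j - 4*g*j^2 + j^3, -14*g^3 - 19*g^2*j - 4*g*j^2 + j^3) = 14*g^3 + 19*g^2*j + 4*g*j^2 - j^3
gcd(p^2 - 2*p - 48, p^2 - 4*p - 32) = p - 8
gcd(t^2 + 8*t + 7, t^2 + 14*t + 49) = t + 7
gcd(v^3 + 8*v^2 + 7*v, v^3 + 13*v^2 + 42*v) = v^2 + 7*v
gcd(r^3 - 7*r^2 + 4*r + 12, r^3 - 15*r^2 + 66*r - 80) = r - 2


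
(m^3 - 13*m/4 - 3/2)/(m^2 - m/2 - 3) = m + 1/2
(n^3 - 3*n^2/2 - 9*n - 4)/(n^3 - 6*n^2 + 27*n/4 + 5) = 2*(n + 2)/(2*n - 5)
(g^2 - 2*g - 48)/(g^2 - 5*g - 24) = (g + 6)/(g + 3)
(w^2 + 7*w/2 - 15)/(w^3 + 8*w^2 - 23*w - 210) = (w - 5/2)/(w^2 + 2*w - 35)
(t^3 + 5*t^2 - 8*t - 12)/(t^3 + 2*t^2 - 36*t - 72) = (t^2 - t - 2)/(t^2 - 4*t - 12)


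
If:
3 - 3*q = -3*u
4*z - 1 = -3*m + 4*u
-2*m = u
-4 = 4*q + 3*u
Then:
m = 4/7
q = -1/7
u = -8/7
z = -37/28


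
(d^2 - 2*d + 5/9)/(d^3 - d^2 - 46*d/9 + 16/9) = (3*d - 5)/(3*d^2 - 2*d - 16)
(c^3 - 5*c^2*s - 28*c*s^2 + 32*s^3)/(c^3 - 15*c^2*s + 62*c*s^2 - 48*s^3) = (-c - 4*s)/(-c + 6*s)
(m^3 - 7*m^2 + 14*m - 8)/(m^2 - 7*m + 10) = (m^2 - 5*m + 4)/(m - 5)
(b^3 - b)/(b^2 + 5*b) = (b^2 - 1)/(b + 5)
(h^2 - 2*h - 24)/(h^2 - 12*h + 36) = (h + 4)/(h - 6)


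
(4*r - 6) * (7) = 28*r - 42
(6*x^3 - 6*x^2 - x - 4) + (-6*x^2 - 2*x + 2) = 6*x^3 - 12*x^2 - 3*x - 2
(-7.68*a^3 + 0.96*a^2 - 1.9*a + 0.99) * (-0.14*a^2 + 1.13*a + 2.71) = 1.0752*a^5 - 8.8128*a^4 - 19.462*a^3 + 0.316*a^2 - 4.0303*a + 2.6829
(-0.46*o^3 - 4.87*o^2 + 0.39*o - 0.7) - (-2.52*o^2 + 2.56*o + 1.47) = -0.46*o^3 - 2.35*o^2 - 2.17*o - 2.17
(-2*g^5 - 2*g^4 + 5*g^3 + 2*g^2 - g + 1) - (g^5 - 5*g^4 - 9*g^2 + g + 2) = -3*g^5 + 3*g^4 + 5*g^3 + 11*g^2 - 2*g - 1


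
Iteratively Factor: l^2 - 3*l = (l - 3)*(l)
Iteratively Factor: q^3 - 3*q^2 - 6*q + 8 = (q - 4)*(q^2 + q - 2) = (q - 4)*(q + 2)*(q - 1)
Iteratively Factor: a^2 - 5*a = (a - 5)*(a)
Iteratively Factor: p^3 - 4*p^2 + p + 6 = (p - 2)*(p^2 - 2*p - 3) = (p - 2)*(p + 1)*(p - 3)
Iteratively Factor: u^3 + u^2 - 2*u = (u)*(u^2 + u - 2) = u*(u - 1)*(u + 2)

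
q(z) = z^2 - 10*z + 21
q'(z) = 2*z - 10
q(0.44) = 16.79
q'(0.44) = -9.12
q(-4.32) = 82.86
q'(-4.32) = -18.64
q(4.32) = -3.54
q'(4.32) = -1.36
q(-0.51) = 26.36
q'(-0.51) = -11.02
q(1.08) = 11.37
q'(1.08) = -7.84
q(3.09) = -0.35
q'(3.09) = -3.82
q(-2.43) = 51.20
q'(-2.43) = -14.86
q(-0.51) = 26.36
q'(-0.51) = -11.02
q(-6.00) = 117.00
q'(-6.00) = -22.00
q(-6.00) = 117.00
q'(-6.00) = -22.00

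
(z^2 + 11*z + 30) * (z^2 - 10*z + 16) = z^4 + z^3 - 64*z^2 - 124*z + 480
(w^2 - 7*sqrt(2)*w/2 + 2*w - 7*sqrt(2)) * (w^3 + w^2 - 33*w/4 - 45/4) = w^5 - 7*sqrt(2)*w^4/2 + 3*w^4 - 21*sqrt(2)*w^3/2 - 25*w^3/4 - 111*w^2/4 + 175*sqrt(2)*w^2/8 - 45*w/2 + 777*sqrt(2)*w/8 + 315*sqrt(2)/4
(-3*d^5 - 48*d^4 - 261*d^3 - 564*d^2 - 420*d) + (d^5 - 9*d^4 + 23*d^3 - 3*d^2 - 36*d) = -2*d^5 - 57*d^4 - 238*d^3 - 567*d^2 - 456*d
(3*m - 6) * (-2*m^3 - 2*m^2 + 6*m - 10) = -6*m^4 + 6*m^3 + 30*m^2 - 66*m + 60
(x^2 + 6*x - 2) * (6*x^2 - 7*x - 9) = 6*x^4 + 29*x^3 - 63*x^2 - 40*x + 18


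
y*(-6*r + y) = -6*r*y + y^2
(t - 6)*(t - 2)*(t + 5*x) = t^3 + 5*t^2*x - 8*t^2 - 40*t*x + 12*t + 60*x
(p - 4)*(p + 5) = p^2 + p - 20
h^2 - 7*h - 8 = (h - 8)*(h + 1)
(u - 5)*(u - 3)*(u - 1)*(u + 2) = u^4 - 7*u^3 + 5*u^2 + 31*u - 30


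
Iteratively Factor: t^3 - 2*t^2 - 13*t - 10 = (t - 5)*(t^2 + 3*t + 2) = (t - 5)*(t + 1)*(t + 2)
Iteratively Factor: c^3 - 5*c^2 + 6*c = (c - 2)*(c^2 - 3*c) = c*(c - 2)*(c - 3)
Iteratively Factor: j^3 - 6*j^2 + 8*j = (j)*(j^2 - 6*j + 8) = j*(j - 4)*(j - 2)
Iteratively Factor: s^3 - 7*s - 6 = (s + 2)*(s^2 - 2*s - 3) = (s + 1)*(s + 2)*(s - 3)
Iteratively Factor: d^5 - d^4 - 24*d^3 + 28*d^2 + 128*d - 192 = (d - 4)*(d^4 + 3*d^3 - 12*d^2 - 20*d + 48) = (d - 4)*(d - 2)*(d^3 + 5*d^2 - 2*d - 24) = (d - 4)*(d - 2)*(d + 4)*(d^2 + d - 6) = (d - 4)*(d - 2)*(d + 3)*(d + 4)*(d - 2)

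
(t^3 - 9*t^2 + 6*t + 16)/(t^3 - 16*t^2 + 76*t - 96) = (t + 1)/(t - 6)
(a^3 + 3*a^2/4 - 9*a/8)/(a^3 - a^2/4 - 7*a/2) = (-8*a^2 - 6*a + 9)/(2*(-4*a^2 + a + 14))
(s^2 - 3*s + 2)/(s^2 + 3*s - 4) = (s - 2)/(s + 4)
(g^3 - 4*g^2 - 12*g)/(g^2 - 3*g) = (g^2 - 4*g - 12)/(g - 3)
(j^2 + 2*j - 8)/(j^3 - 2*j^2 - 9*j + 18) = (j + 4)/(j^2 - 9)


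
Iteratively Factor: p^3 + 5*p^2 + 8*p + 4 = (p + 1)*(p^2 + 4*p + 4) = (p + 1)*(p + 2)*(p + 2)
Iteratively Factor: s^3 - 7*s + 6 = (s + 3)*(s^2 - 3*s + 2) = (s - 1)*(s + 3)*(s - 2)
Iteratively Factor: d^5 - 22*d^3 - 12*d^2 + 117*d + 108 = (d + 3)*(d^4 - 3*d^3 - 13*d^2 + 27*d + 36) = (d + 1)*(d + 3)*(d^3 - 4*d^2 - 9*d + 36) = (d + 1)*(d + 3)^2*(d^2 - 7*d + 12) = (d - 4)*(d + 1)*(d + 3)^2*(d - 3)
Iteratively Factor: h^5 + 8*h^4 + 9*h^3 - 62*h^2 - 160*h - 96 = (h + 4)*(h^4 + 4*h^3 - 7*h^2 - 34*h - 24) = (h + 2)*(h + 4)*(h^3 + 2*h^2 - 11*h - 12) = (h - 3)*(h + 2)*(h + 4)*(h^2 + 5*h + 4) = (h - 3)*(h + 1)*(h + 2)*(h + 4)*(h + 4)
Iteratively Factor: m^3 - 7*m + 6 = (m + 3)*(m^2 - 3*m + 2) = (m - 2)*(m + 3)*(m - 1)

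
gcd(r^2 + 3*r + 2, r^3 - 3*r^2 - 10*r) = r + 2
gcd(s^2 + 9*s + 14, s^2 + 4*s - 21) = s + 7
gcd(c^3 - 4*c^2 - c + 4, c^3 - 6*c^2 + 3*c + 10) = c + 1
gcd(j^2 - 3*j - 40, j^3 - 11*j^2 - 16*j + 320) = j^2 - 3*j - 40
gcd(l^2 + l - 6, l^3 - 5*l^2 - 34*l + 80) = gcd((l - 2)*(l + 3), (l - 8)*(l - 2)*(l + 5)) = l - 2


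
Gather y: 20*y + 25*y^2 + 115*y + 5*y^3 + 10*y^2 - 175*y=5*y^3 + 35*y^2 - 40*y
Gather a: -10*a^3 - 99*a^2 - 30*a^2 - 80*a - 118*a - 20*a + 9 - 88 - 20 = -10*a^3 - 129*a^2 - 218*a - 99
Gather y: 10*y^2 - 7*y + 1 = 10*y^2 - 7*y + 1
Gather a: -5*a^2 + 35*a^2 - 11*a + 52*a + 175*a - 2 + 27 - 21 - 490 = 30*a^2 + 216*a - 486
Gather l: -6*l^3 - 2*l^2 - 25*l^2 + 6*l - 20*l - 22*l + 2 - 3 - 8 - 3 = -6*l^3 - 27*l^2 - 36*l - 12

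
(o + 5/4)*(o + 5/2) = o^2 + 15*o/4 + 25/8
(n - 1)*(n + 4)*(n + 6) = n^3 + 9*n^2 + 14*n - 24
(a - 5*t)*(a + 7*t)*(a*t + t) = a^3*t + 2*a^2*t^2 + a^2*t - 35*a*t^3 + 2*a*t^2 - 35*t^3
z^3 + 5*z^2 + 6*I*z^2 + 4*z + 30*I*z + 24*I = (z + 1)*(z + 4)*(z + 6*I)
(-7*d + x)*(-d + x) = 7*d^2 - 8*d*x + x^2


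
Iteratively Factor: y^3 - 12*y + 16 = (y + 4)*(y^2 - 4*y + 4) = (y - 2)*(y + 4)*(y - 2)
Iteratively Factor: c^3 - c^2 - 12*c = (c)*(c^2 - c - 12) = c*(c + 3)*(c - 4)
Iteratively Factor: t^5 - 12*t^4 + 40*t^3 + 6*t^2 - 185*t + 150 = (t - 5)*(t^4 - 7*t^3 + 5*t^2 + 31*t - 30) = (t - 5)*(t - 1)*(t^3 - 6*t^2 - t + 30) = (t - 5)*(t - 3)*(t - 1)*(t^2 - 3*t - 10) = (t - 5)^2*(t - 3)*(t - 1)*(t + 2)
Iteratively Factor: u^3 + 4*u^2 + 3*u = (u)*(u^2 + 4*u + 3) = u*(u + 3)*(u + 1)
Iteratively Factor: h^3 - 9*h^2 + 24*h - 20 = (h - 5)*(h^2 - 4*h + 4) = (h - 5)*(h - 2)*(h - 2)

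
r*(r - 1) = r^2 - r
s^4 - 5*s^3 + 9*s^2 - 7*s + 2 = (s - 2)*(s - 1)^3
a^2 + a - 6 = (a - 2)*(a + 3)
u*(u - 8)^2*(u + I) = u^4 - 16*u^3 + I*u^3 + 64*u^2 - 16*I*u^2 + 64*I*u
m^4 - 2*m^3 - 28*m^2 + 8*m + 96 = (m - 6)*(m - 2)*(m + 2)*(m + 4)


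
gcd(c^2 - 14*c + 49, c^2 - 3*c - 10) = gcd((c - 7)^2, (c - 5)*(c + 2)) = 1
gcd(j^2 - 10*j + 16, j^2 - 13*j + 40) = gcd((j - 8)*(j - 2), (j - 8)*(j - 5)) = j - 8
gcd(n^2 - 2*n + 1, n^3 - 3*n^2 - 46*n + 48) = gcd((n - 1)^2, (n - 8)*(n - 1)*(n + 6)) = n - 1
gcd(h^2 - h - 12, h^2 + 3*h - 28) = h - 4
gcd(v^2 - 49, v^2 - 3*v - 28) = v - 7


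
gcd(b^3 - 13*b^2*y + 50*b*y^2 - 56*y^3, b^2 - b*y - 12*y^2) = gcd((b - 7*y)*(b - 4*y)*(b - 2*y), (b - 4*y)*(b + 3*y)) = -b + 4*y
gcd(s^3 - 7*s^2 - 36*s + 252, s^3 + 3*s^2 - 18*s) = s + 6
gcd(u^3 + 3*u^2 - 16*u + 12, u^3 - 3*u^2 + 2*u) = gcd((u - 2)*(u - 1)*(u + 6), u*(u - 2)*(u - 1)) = u^2 - 3*u + 2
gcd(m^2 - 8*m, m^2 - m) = m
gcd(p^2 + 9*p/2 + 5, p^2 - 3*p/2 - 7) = p + 2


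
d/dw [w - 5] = 1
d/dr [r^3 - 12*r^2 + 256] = 3*r*(r - 8)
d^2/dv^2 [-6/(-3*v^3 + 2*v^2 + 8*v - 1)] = 12*((2 - 9*v)*(3*v^3 - 2*v^2 - 8*v + 1) + (-9*v^2 + 4*v + 8)^2)/(3*v^3 - 2*v^2 - 8*v + 1)^3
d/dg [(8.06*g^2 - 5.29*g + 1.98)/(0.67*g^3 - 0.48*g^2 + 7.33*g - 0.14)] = (-5.4002*g^4 + 7.0886*g^3 + 52.5608*g^2 - 0.356000000000002*g - 13.7728)/(0.4489*g^6 - 0.6432*g^5 + 10.0526*g^4 - 7.2244*g^3 + 53.8633*g^2 - 2.0524*g + 0.0196)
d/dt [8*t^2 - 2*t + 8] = 16*t - 2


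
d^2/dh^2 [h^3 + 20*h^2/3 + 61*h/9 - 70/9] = 6*h + 40/3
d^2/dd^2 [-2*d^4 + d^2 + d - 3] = 2 - 24*d^2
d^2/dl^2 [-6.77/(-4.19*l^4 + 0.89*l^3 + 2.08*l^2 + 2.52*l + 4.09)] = ((-340.3956*l^2 + 36.1518*l + 28.1632)*(-4.19*l^4 + 0.89*l^3 + 2.08*l^2 + 2.52*l + 4.09) - 6.77*(-33.52*l^3 + 5.34*l^2 + 8.32*l + 5.04)*(-16.76*l^3 + 2.67*l^2 + 4.16*l + 2.52))/(-4.19*l^4 + 0.89*l^3 + 2.08*l^2 + 2.52*l + 4.09)^3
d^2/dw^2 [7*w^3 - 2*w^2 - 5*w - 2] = 42*w - 4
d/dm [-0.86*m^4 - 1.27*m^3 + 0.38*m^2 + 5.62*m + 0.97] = -3.44*m^3 - 3.81*m^2 + 0.76*m + 5.62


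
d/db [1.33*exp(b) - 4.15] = 1.33*exp(b)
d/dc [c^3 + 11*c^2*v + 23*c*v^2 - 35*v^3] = 3*c^2 + 22*c*v + 23*v^2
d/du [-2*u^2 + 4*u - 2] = 4 - 4*u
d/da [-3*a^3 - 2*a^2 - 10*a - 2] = -9*a^2 - 4*a - 10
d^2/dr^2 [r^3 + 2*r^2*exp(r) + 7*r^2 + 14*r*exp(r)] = 2*r^2*exp(r) + 22*r*exp(r) + 6*r + 32*exp(r) + 14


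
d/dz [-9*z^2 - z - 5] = -18*z - 1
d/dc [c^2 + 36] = 2*c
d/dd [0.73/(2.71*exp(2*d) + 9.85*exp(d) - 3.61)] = (-3.9566*exp(d) - 7.1905)*exp(d)/(2.71*exp(2*d) + 9.85*exp(d) - 3.61)^2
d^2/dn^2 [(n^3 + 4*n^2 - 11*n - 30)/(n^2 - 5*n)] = 4*(17*n^3 - 45*n^2 + 225*n - 375)/(n^3*(n^3 - 15*n^2 + 75*n - 125))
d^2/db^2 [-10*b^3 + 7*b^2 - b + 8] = 14 - 60*b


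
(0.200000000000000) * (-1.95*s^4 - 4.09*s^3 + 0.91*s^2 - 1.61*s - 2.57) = -0.39*s^4 - 0.818*s^3 + 0.182*s^2 - 0.322*s - 0.514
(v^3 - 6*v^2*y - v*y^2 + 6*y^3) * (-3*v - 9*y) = -3*v^4 + 9*v^3*y + 57*v^2*y^2 - 9*v*y^3 - 54*y^4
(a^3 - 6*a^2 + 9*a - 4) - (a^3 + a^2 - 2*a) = -7*a^2 + 11*a - 4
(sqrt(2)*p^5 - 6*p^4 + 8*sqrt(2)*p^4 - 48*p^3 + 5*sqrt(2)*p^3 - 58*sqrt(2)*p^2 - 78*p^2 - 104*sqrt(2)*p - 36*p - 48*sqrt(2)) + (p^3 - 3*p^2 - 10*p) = sqrt(2)*p^5 - 6*p^4 + 8*sqrt(2)*p^4 - 47*p^3 + 5*sqrt(2)*p^3 - 58*sqrt(2)*p^2 - 81*p^2 - 104*sqrt(2)*p - 46*p - 48*sqrt(2)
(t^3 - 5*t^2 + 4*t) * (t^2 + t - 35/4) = t^5 - 4*t^4 - 39*t^3/4 + 191*t^2/4 - 35*t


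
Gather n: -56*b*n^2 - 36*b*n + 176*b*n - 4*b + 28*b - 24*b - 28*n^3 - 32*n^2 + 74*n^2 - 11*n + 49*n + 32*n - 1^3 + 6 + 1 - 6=-28*n^3 + n^2*(42 - 56*b) + n*(140*b + 70)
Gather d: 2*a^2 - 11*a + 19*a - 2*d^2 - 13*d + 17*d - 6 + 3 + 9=2*a^2 + 8*a - 2*d^2 + 4*d + 6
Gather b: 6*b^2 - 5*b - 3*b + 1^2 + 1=6*b^2 - 8*b + 2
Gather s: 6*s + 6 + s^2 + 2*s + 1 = s^2 + 8*s + 7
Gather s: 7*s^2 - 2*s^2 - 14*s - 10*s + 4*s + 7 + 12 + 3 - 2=5*s^2 - 20*s + 20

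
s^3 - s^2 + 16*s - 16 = (s - 1)*(s - 4*I)*(s + 4*I)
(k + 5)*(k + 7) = k^2 + 12*k + 35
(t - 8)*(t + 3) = t^2 - 5*t - 24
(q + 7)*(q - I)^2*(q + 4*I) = q^4 + 7*q^3 + 2*I*q^3 + 7*q^2 + 14*I*q^2 + 49*q - 4*I*q - 28*I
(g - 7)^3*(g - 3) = g^4 - 24*g^3 + 210*g^2 - 784*g + 1029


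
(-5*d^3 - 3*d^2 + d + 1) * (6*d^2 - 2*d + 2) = -30*d^5 - 8*d^4 + 2*d^3 - 2*d^2 + 2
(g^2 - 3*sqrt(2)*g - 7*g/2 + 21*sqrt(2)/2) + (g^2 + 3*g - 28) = 2*g^2 - 3*sqrt(2)*g - g/2 - 28 + 21*sqrt(2)/2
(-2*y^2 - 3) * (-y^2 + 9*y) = 2*y^4 - 18*y^3 + 3*y^2 - 27*y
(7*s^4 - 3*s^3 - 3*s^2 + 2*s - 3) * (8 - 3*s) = -21*s^5 + 65*s^4 - 15*s^3 - 30*s^2 + 25*s - 24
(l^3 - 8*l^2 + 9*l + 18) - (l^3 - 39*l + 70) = -8*l^2 + 48*l - 52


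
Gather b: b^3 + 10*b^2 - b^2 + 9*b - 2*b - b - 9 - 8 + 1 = b^3 + 9*b^2 + 6*b - 16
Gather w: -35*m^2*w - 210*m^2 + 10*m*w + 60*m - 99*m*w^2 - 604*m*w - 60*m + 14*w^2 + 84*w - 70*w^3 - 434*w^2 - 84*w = -210*m^2 - 70*w^3 + w^2*(-99*m - 420) + w*(-35*m^2 - 594*m)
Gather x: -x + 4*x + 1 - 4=3*x - 3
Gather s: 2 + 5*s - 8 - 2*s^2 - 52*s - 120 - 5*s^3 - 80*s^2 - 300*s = -5*s^3 - 82*s^2 - 347*s - 126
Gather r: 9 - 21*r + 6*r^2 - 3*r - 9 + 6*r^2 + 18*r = 12*r^2 - 6*r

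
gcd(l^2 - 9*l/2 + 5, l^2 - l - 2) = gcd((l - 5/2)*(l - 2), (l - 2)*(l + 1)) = l - 2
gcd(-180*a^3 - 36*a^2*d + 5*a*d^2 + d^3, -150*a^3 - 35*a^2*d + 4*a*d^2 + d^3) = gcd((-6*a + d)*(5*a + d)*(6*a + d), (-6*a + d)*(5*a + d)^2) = 30*a^2 + a*d - d^2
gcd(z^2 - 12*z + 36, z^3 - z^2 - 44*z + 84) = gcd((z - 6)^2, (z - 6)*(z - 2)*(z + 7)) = z - 6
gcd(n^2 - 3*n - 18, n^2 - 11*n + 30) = n - 6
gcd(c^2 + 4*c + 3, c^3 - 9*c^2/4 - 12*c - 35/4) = c + 1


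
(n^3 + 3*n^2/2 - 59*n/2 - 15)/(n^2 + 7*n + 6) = (2*n^2 - 9*n - 5)/(2*(n + 1))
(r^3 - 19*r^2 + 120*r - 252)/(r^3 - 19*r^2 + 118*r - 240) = (r^2 - 13*r + 42)/(r^2 - 13*r + 40)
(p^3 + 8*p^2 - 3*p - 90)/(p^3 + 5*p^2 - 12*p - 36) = (p + 5)/(p + 2)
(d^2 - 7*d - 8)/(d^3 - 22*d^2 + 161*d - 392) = (d + 1)/(d^2 - 14*d + 49)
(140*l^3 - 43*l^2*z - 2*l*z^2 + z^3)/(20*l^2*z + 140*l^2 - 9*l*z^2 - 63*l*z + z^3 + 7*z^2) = (7*l + z)/(z + 7)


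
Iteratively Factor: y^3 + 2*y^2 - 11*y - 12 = (y + 4)*(y^2 - 2*y - 3) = (y - 3)*(y + 4)*(y + 1)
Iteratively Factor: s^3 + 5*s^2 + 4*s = (s + 4)*(s^2 + s) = s*(s + 4)*(s + 1)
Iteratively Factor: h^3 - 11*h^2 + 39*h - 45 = (h - 3)*(h^2 - 8*h + 15) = (h - 3)^2*(h - 5)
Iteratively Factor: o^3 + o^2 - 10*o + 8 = (o - 2)*(o^2 + 3*o - 4) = (o - 2)*(o + 4)*(o - 1)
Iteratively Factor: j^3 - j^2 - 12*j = (j - 4)*(j^2 + 3*j) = j*(j - 4)*(j + 3)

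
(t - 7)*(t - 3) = t^2 - 10*t + 21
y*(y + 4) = y^2 + 4*y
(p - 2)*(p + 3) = p^2 + p - 6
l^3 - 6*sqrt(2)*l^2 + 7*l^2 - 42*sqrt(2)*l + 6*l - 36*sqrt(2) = (l + 1)*(l + 6)*(l - 6*sqrt(2))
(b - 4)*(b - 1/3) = b^2 - 13*b/3 + 4/3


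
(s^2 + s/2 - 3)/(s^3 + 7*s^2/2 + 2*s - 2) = (2*s - 3)/(2*s^2 + 3*s - 2)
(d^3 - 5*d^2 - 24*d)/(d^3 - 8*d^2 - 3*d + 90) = d*(d - 8)/(d^2 - 11*d + 30)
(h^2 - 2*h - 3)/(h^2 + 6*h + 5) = (h - 3)/(h + 5)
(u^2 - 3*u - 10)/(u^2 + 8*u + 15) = (u^2 - 3*u - 10)/(u^2 + 8*u + 15)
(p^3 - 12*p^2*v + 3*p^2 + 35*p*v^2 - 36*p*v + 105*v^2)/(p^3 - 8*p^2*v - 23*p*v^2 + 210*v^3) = (p^2 - 5*p*v + 3*p - 15*v)/(p^2 - p*v - 30*v^2)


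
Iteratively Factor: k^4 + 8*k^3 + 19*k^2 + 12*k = (k)*(k^3 + 8*k^2 + 19*k + 12) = k*(k + 4)*(k^2 + 4*k + 3) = k*(k + 3)*(k + 4)*(k + 1)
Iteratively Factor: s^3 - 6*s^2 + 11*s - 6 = (s - 1)*(s^2 - 5*s + 6) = (s - 2)*(s - 1)*(s - 3)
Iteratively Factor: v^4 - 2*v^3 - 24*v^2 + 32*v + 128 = (v - 4)*(v^3 + 2*v^2 - 16*v - 32) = (v - 4)*(v + 4)*(v^2 - 2*v - 8) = (v - 4)^2*(v + 4)*(v + 2)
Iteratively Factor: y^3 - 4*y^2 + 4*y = (y - 2)*(y^2 - 2*y) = y*(y - 2)*(y - 2)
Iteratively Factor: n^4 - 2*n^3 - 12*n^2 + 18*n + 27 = (n + 3)*(n^3 - 5*n^2 + 3*n + 9) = (n - 3)*(n + 3)*(n^2 - 2*n - 3) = (n - 3)*(n + 1)*(n + 3)*(n - 3)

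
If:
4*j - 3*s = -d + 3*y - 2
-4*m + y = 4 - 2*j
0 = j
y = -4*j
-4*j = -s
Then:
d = -2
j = 0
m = -1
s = 0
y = 0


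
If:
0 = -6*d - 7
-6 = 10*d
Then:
No Solution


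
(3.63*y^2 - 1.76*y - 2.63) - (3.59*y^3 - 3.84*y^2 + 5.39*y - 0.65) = -3.59*y^3 + 7.47*y^2 - 7.15*y - 1.98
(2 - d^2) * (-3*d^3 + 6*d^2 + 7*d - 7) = 3*d^5 - 6*d^4 - 13*d^3 + 19*d^2 + 14*d - 14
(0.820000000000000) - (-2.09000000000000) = 2.91000000000000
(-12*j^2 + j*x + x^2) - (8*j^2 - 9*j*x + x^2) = -20*j^2 + 10*j*x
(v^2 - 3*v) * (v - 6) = v^3 - 9*v^2 + 18*v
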